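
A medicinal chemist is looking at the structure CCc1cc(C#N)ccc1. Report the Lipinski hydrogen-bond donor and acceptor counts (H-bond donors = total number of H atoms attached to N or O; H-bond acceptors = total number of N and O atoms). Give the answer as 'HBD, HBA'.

0, 1

Donors: find every N or O and count the H atoms it carries.
  atom 7 (N): bond orders sum to 3 → 0 H
Lipinski HBD = 0.
Acceptors: N atoms = 1, O atoms = 0 → HBA = 1.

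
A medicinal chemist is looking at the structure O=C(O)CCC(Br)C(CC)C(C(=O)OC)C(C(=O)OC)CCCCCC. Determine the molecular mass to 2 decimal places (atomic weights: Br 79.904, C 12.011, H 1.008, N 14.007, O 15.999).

437.37 g/mol

First, the molecular formula is C19H33BrO6 (counting implicit H from valence).
  Br: 1 × 79.904 = 79.904
  C: 19 × 12.011 = 228.209
  H: 33 × 1.008 = 33.264
  O: 6 × 15.999 = 95.994
Sum: 1×79.904 + 19×12.011 + 33×1.008 + 6×15.999 = 437.371 → 437.37 g/mol.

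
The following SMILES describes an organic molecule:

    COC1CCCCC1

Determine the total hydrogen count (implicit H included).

Walk through each heavy atom and fill implicit hydrogens from standard valence (C 4, N 3, O 2, S 2, halogen 1):
  atom 1: C, bond orders sum to 1 (valence 4) → 3 H
  atom 2: O, bond orders sum to 2 (valence 2) → 0 H
  atom 3: C, bond orders sum to 3 (valence 4) → 1 H
  atom 4: C, bond orders sum to 2 (valence 4) → 2 H
  atom 5: C, bond orders sum to 2 (valence 4) → 2 H
  atom 6: C, bond orders sum to 2 (valence 4) → 2 H
  atom 7: C, bond orders sum to 2 (valence 4) → 2 H
  atom 8: C, bond orders sum to 2 (valence 4) → 2 H
Total hydrogens: 14.

14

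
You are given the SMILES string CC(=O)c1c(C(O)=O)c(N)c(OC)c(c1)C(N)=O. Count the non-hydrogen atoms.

18

Every atom symbol written in the SMILES (organic subset) is one heavy atom; implicit H are not written.
Heavy atoms by element → C:11, N:2, O:5.
Total: 18.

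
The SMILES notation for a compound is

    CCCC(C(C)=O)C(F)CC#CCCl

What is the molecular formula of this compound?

Walk through each heavy atom and fill implicit hydrogens from standard valence (C 4, N 3, O 2, S 2, halogen 1):
  atom 1: C, bond orders sum to 1 (valence 4) → 3 H
  atom 2: C, bond orders sum to 2 (valence 4) → 2 H
  atom 3: C, bond orders sum to 2 (valence 4) → 2 H
  atom 4: C, bond orders sum to 3 (valence 4) → 1 H
  atom 5: C, bond orders sum to 4 (valence 4) → 0 H
  atom 6: C, bond orders sum to 1 (valence 4) → 3 H
  atom 7: O, bond orders sum to 2 (valence 2) → 0 H
  atom 8: C, bond orders sum to 3 (valence 4) → 1 H
  atom 9: F (halogen, monovalent) → 0 H
  atom 10: C, bond orders sum to 2 (valence 4) → 2 H
  atom 11: C, bond orders sum to 4 (valence 4) → 0 H
  atom 12: C, bond orders sum to 4 (valence 4) → 0 H
  atom 13: C, bond orders sum to 2 (valence 4) → 2 H
  atom 14: Cl (halogen, monovalent) → 0 H
Totals → C:11, H:16, Cl:1, F:1, O:1.
In Hill order: C11H16ClFO.

C11H16ClFO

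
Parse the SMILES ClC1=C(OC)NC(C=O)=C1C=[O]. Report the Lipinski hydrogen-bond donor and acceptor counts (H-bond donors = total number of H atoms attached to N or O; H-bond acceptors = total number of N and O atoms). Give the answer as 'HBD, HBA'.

Donors: find every N or O and count the H atoms it carries.
  atom 4 (O): bond orders sum to 2 → 0 H
  atom 6 (N): bond orders sum to 2 → 1 H
  atom 9 (O): bond orders sum to 2 → 0 H
  atom 12 (O): bond orders sum to 2 → 0 H
Lipinski HBD = 1.
Acceptors: N atoms = 1, O atoms = 3 → HBA = 4.

1, 4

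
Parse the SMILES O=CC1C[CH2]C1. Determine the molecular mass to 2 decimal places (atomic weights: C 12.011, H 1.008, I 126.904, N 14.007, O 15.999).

First, the molecular formula is C5H8O (counting implicit H from valence).
  C: 5 × 12.011 = 60.055
  H: 8 × 1.008 = 8.064
  O: 1 × 15.999 = 15.999
Sum: 5×12.011 + 8×1.008 + 1×15.999 = 84.118 → 84.12 g/mol.

84.12 g/mol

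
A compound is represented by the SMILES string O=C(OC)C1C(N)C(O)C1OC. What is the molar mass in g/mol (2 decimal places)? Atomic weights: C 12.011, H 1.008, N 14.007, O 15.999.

First, the molecular formula is C7H13NO4 (counting implicit H from valence).
  C: 7 × 12.011 = 84.077
  H: 13 × 1.008 = 13.104
  N: 1 × 14.007 = 14.007
  O: 4 × 15.999 = 63.996
Sum: 7×12.011 + 13×1.008 + 1×14.007 + 4×15.999 = 175.184 → 175.18 g/mol.

175.18 g/mol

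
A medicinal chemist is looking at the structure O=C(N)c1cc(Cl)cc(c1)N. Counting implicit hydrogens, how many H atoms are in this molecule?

7

Walk through each heavy atom and fill implicit hydrogens from standard valence (C 4, N 3, O 2, S 2, halogen 1); for lowercase aromatic atoms, an aromatic c carries 1 H when it has two neighbours and 0 H with three, and aromatic n carries 0 H:
  atom 1: O, bond orders sum to 2 (valence 2) → 0 H
  atom 2: C, bond orders sum to 4 (valence 4) → 0 H
  atom 3: N, bond orders sum to 1 (valence 3) → 2 H
  atom 4: aromatic c, 3 neighbours → 0 H
  atom 5: aromatic c, 2 neighbours → 1 H
  atom 6: aromatic c, 3 neighbours → 0 H
  atom 7: Cl (halogen, monovalent) → 0 H
  atom 8: aromatic c, 2 neighbours → 1 H
  atom 9: aromatic c, 3 neighbours → 0 H
  atom 10: aromatic c, 2 neighbours → 1 H
  atom 11: N, bond orders sum to 1 (valence 3) → 2 H
Total hydrogens: 7.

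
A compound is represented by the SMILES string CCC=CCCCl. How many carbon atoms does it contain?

Count every carbon token in the SMILES (each C, including those in ring-closure positions and inside branches).
Carbon count: 6.

6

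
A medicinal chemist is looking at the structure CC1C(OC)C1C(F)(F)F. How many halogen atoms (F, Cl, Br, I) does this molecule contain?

Halogen atoms appear at heavy-atom positions 8, 9, 10 (3×F).
Other groups present: 1 ether.
Halogen count: 3.

3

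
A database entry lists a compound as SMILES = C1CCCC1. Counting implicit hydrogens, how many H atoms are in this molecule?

10

Walk through each heavy atom and fill implicit hydrogens from standard valence (C 4, N 3, O 2, S 2, halogen 1):
  atom 1: C, bond orders sum to 2 (valence 4) → 2 H
  atom 2: C, bond orders sum to 2 (valence 4) → 2 H
  atom 3: C, bond orders sum to 2 (valence 4) → 2 H
  atom 4: C, bond orders sum to 2 (valence 4) → 2 H
  atom 5: C, bond orders sum to 2 (valence 4) → 2 H
Total hydrogens: 10.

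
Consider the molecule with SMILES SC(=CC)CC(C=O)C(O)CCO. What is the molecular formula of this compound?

Walk through each heavy atom and fill implicit hydrogens from standard valence (C 4, N 3, O 2, S 2, halogen 1):
  atom 1: S, bond orders sum to 1 (valence 2) → 1 H
  atom 2: C, bond orders sum to 4 (valence 4) → 0 H
  atom 3: C, bond orders sum to 3 (valence 4) → 1 H
  atom 4: C, bond orders sum to 1 (valence 4) → 3 H
  atom 5: C, bond orders sum to 2 (valence 4) → 2 H
  atom 6: C, bond orders sum to 3 (valence 4) → 1 H
  atom 7: C, bond orders sum to 3 (valence 4) → 1 H
  atom 8: O, bond orders sum to 2 (valence 2) → 0 H
  atom 9: C, bond orders sum to 3 (valence 4) → 1 H
  atom 10: O, bond orders sum to 1 (valence 2) → 1 H
  atom 11: C, bond orders sum to 2 (valence 4) → 2 H
  atom 12: C, bond orders sum to 2 (valence 4) → 2 H
  atom 13: O, bond orders sum to 1 (valence 2) → 1 H
Totals → C:9, H:16, O:3, S:1.
In Hill order: C9H16O3S.

C9H16O3S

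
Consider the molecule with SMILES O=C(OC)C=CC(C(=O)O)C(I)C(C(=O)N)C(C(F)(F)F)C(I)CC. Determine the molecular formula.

C14H18F3I2NO5

Walk through each heavy atom and fill implicit hydrogens from standard valence (C 4, N 3, O 2, S 2, halogen 1):
  atom 1: O, bond orders sum to 2 (valence 2) → 0 H
  atom 2: C, bond orders sum to 4 (valence 4) → 0 H
  atom 3: O, bond orders sum to 2 (valence 2) → 0 H
  atom 4: C, bond orders sum to 1 (valence 4) → 3 H
  atom 5: C, bond orders sum to 3 (valence 4) → 1 H
  atom 6: C, bond orders sum to 3 (valence 4) → 1 H
  atom 7: C, bond orders sum to 3 (valence 4) → 1 H
  atom 8: C, bond orders sum to 4 (valence 4) → 0 H
  atom 9: O, bond orders sum to 2 (valence 2) → 0 H
  atom 10: O, bond orders sum to 1 (valence 2) → 1 H
  atom 11: C, bond orders sum to 3 (valence 4) → 1 H
  atom 12: I (halogen, monovalent) → 0 H
  atom 13: C, bond orders sum to 3 (valence 4) → 1 H
  atom 14: C, bond orders sum to 4 (valence 4) → 0 H
  atom 15: O, bond orders sum to 2 (valence 2) → 0 H
  atom 16: N, bond orders sum to 1 (valence 3) → 2 H
  atom 17: C, bond orders sum to 3 (valence 4) → 1 H
  atom 18: C, bond orders sum to 4 (valence 4) → 0 H
  atom 19: F (halogen, monovalent) → 0 H
  atom 20: F (halogen, monovalent) → 0 H
  atom 21: F (halogen, monovalent) → 0 H
  atom 22: C, bond orders sum to 3 (valence 4) → 1 H
  atom 23: I (halogen, monovalent) → 0 H
  atom 24: C, bond orders sum to 2 (valence 4) → 2 H
  atom 25: C, bond orders sum to 1 (valence 4) → 3 H
Totals → C:14, H:18, F:3, I:2, N:1, O:5.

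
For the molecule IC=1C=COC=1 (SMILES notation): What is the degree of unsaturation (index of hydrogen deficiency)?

Molecular formula: C4H3IO.
DoU = (2C + 2 + N − H − X) / 2, where X is the halogen count and O/S are ignored.
    = (2·4 + 2 + 0 − 3 − 1) / 2 = 6 / 2 = 3.

3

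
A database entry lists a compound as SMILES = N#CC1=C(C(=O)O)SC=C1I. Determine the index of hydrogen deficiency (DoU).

Molecular formula: C6H2INO2S.
DoU = (2C + 2 + N − H − X) / 2, where X is the halogen count and O/S are ignored.
    = (2·6 + 2 + 1 − 2 − 1) / 2 = 12 / 2 = 6.

6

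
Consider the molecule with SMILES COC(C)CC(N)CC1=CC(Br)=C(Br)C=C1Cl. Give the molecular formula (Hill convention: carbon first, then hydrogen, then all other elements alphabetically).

Walk through each heavy atom and fill implicit hydrogens from standard valence (C 4, N 3, O 2, S 2, halogen 1):
  atom 1: C, bond orders sum to 1 (valence 4) → 3 H
  atom 2: O, bond orders sum to 2 (valence 2) → 0 H
  atom 3: C, bond orders sum to 3 (valence 4) → 1 H
  atom 4: C, bond orders sum to 1 (valence 4) → 3 H
  atom 5: C, bond orders sum to 2 (valence 4) → 2 H
  atom 6: C, bond orders sum to 3 (valence 4) → 1 H
  atom 7: N, bond orders sum to 1 (valence 3) → 2 H
  atom 8: C, bond orders sum to 2 (valence 4) → 2 H
  atom 9: C, bond orders sum to 4 (valence 4) → 0 H
  atom 10: C, bond orders sum to 3 (valence 4) → 1 H
  atom 11: C, bond orders sum to 4 (valence 4) → 0 H
  atom 12: Br (halogen, monovalent) → 0 H
  atom 13: C, bond orders sum to 4 (valence 4) → 0 H
  atom 14: Br (halogen, monovalent) → 0 H
  atom 15: C, bond orders sum to 3 (valence 4) → 1 H
  atom 16: C, bond orders sum to 4 (valence 4) → 0 H
  atom 17: Cl (halogen, monovalent) → 0 H
Totals → C:12, H:16, Br:2, Cl:1, N:1, O:1.
In Hill order: C12H16Br2ClNO.

C12H16Br2ClNO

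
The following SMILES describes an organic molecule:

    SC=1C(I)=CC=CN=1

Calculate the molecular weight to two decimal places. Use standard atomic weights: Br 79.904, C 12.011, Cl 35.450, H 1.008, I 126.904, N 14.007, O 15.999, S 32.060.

237.06 g/mol

First, the molecular formula is C5H4INS (counting implicit H from valence).
  C: 5 × 12.011 = 60.055
  H: 4 × 1.008 = 4.032
  I: 1 × 126.904 = 126.904
  N: 1 × 14.007 = 14.007
  S: 1 × 32.060 = 32.060
Sum: 5×12.011 + 4×1.008 + 1×126.904 + 1×14.007 + 1×32.060 = 237.058 → 237.06 g/mol.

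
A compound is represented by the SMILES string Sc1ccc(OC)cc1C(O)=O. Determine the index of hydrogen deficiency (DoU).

5

Molecular formula: C8H8O3S.
DoU = (2C + 2 + N − H − X) / 2, where X is the halogen count and O/S are ignored.
    = (2·8 + 2 + 0 − 8 − 0) / 2 = 10 / 2 = 5.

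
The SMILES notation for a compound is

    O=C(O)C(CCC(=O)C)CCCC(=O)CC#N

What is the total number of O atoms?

4

Scan the SMILES for O atoms (remember two-letter symbols like Cl and Br are single atoms).
Oxygen count: 4.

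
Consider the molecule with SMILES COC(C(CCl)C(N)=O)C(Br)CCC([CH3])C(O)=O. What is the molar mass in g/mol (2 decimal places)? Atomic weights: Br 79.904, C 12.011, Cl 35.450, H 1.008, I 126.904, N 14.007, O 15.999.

First, the molecular formula is C11H19BrClNO4 (counting implicit H from valence).
  Br: 1 × 79.904 = 79.904
  C: 11 × 12.011 = 132.121
  Cl: 1 × 35.450 = 35.450
  H: 19 × 1.008 = 19.152
  N: 1 × 14.007 = 14.007
  O: 4 × 15.999 = 63.996
Sum: 1×79.904 + 11×12.011 + 1×35.450 + 19×1.008 + 1×14.007 + 4×15.999 = 344.630 → 344.63 g/mol.

344.63 g/mol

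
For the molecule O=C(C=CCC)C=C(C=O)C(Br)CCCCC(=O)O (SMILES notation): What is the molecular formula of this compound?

C14H19BrO4

Walk through each heavy atom and fill implicit hydrogens from standard valence (C 4, N 3, O 2, S 2, halogen 1):
  atom 1: O, bond orders sum to 2 (valence 2) → 0 H
  atom 2: C, bond orders sum to 4 (valence 4) → 0 H
  atom 3: C, bond orders sum to 3 (valence 4) → 1 H
  atom 4: C, bond orders sum to 3 (valence 4) → 1 H
  atom 5: C, bond orders sum to 2 (valence 4) → 2 H
  atom 6: C, bond orders sum to 1 (valence 4) → 3 H
  atom 7: C, bond orders sum to 3 (valence 4) → 1 H
  atom 8: C, bond orders sum to 4 (valence 4) → 0 H
  atom 9: C, bond orders sum to 3 (valence 4) → 1 H
  atom 10: O, bond orders sum to 2 (valence 2) → 0 H
  atom 11: C, bond orders sum to 3 (valence 4) → 1 H
  atom 12: Br (halogen, monovalent) → 0 H
  atom 13: C, bond orders sum to 2 (valence 4) → 2 H
  atom 14: C, bond orders sum to 2 (valence 4) → 2 H
  atom 15: C, bond orders sum to 2 (valence 4) → 2 H
  atom 16: C, bond orders sum to 2 (valence 4) → 2 H
  atom 17: C, bond orders sum to 4 (valence 4) → 0 H
  atom 18: O, bond orders sum to 2 (valence 2) → 0 H
  atom 19: O, bond orders sum to 1 (valence 2) → 1 H
Totals → C:14, H:19, Br:1, O:4.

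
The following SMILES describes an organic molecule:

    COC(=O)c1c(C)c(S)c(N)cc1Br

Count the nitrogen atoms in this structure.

Scan the SMILES for N atoms (remember two-letter symbols like Cl and Br are single atoms).
Nitrogen count: 1.

1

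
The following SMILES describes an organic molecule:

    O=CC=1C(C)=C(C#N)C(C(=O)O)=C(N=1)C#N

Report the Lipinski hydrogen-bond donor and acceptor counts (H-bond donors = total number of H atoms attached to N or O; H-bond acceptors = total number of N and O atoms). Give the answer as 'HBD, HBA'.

1, 6

Donors: find every N or O and count the H atoms it carries.
  atom 1 (O): bond orders sum to 2 → 0 H
  atom 8 (N): bond orders sum to 3 → 0 H
  atom 11 (O): bond orders sum to 2 → 0 H
  atom 12 (O): bond orders sum to 1 → 1 H
  atom 14 (N): bond orders sum to 3 → 0 H
  atom 16 (N): bond orders sum to 3 → 0 H
Lipinski HBD = 1.
Acceptors: N atoms = 3, O atoms = 3 → HBA = 6.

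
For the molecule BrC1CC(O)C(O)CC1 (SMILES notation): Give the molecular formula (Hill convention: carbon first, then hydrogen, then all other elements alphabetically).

Walk through each heavy atom and fill implicit hydrogens from standard valence (C 4, N 3, O 2, S 2, halogen 1):
  atom 1: Br (halogen, monovalent) → 0 H
  atom 2: C, bond orders sum to 3 (valence 4) → 1 H
  atom 3: C, bond orders sum to 2 (valence 4) → 2 H
  atom 4: C, bond orders sum to 3 (valence 4) → 1 H
  atom 5: O, bond orders sum to 1 (valence 2) → 1 H
  atom 6: C, bond orders sum to 3 (valence 4) → 1 H
  atom 7: O, bond orders sum to 1 (valence 2) → 1 H
  atom 8: C, bond orders sum to 2 (valence 4) → 2 H
  atom 9: C, bond orders sum to 2 (valence 4) → 2 H
Totals → C:6, H:11, Br:1, O:2.
In Hill order: C6H11BrO2.

C6H11BrO2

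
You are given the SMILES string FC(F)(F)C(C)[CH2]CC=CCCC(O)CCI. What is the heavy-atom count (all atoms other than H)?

Every atom symbol written in the SMILES (organic subset) is one heavy atom; implicit H are not written.
Heavy atoms by element → C:12, F:3, I:1, O:1.
Total: 17.

17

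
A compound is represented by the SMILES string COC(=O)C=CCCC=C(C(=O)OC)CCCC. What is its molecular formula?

Walk through each heavy atom and fill implicit hydrogens from standard valence (C 4, N 3, O 2, S 2, halogen 1):
  atom 1: C, bond orders sum to 1 (valence 4) → 3 H
  atom 2: O, bond orders sum to 2 (valence 2) → 0 H
  atom 3: C, bond orders sum to 4 (valence 4) → 0 H
  atom 4: O, bond orders sum to 2 (valence 2) → 0 H
  atom 5: C, bond orders sum to 3 (valence 4) → 1 H
  atom 6: C, bond orders sum to 3 (valence 4) → 1 H
  atom 7: C, bond orders sum to 2 (valence 4) → 2 H
  atom 8: C, bond orders sum to 2 (valence 4) → 2 H
  atom 9: C, bond orders sum to 3 (valence 4) → 1 H
  atom 10: C, bond orders sum to 4 (valence 4) → 0 H
  atom 11: C, bond orders sum to 4 (valence 4) → 0 H
  atom 12: O, bond orders sum to 2 (valence 2) → 0 H
  atom 13: O, bond orders sum to 2 (valence 2) → 0 H
  atom 14: C, bond orders sum to 1 (valence 4) → 3 H
  atom 15: C, bond orders sum to 2 (valence 4) → 2 H
  atom 16: C, bond orders sum to 2 (valence 4) → 2 H
  atom 17: C, bond orders sum to 2 (valence 4) → 2 H
  atom 18: C, bond orders sum to 1 (valence 4) → 3 H
Totals → C:14, H:22, O:4.
In Hill order: C14H22O4.

C14H22O4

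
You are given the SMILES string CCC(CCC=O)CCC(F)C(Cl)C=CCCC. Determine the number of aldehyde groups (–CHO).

1

The aldehyde motif appears at heavy-atom position 6 in the SMILES.
Other groups present: 1 alkene.
Aldehyde count: 1.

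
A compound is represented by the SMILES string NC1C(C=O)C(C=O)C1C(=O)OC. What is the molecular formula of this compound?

Walk through each heavy atom and fill implicit hydrogens from standard valence (C 4, N 3, O 2, S 2, halogen 1):
  atom 1: N, bond orders sum to 1 (valence 3) → 2 H
  atom 2: C, bond orders sum to 3 (valence 4) → 1 H
  atom 3: C, bond orders sum to 3 (valence 4) → 1 H
  atom 4: C, bond orders sum to 3 (valence 4) → 1 H
  atom 5: O, bond orders sum to 2 (valence 2) → 0 H
  atom 6: C, bond orders sum to 3 (valence 4) → 1 H
  atom 7: C, bond orders sum to 3 (valence 4) → 1 H
  atom 8: O, bond orders sum to 2 (valence 2) → 0 H
  atom 9: C, bond orders sum to 3 (valence 4) → 1 H
  atom 10: C, bond orders sum to 4 (valence 4) → 0 H
  atom 11: O, bond orders sum to 2 (valence 2) → 0 H
  atom 12: O, bond orders sum to 2 (valence 2) → 0 H
  atom 13: C, bond orders sum to 1 (valence 4) → 3 H
Totals → C:8, H:11, N:1, O:4.
In Hill order: C8H11NO4.

C8H11NO4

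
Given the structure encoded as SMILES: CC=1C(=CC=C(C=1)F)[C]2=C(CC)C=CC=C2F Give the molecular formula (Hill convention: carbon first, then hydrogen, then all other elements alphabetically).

Walk through each heavy atom and fill implicit hydrogens from standard valence (C 4, N 3, O 2, S 2, halogen 1):
  atom 1: C, bond orders sum to 1 (valence 4) → 3 H
  atom 2: C, bond orders sum to 4 (valence 4) → 0 H
  atom 3: C, bond orders sum to 4 (valence 4) → 0 H
  atom 4: C, bond orders sum to 3 (valence 4) → 1 H
  atom 5: C, bond orders sum to 3 (valence 4) → 1 H
  atom 6: C, bond orders sum to 4 (valence 4) → 0 H
  atom 7: C, bond orders sum to 3 (valence 4) → 1 H
  atom 8: F (halogen, monovalent) → 0 H
  atom 9: C with explicit H count 0
  atom 10: C, bond orders sum to 4 (valence 4) → 0 H
  atom 11: C, bond orders sum to 2 (valence 4) → 2 H
  atom 12: C, bond orders sum to 1 (valence 4) → 3 H
  atom 13: C, bond orders sum to 3 (valence 4) → 1 H
  atom 14: C, bond orders sum to 3 (valence 4) → 1 H
  atom 15: C, bond orders sum to 3 (valence 4) → 1 H
  atom 16: C, bond orders sum to 4 (valence 4) → 0 H
  atom 17: F (halogen, monovalent) → 0 H
Totals → C:15, H:14, F:2.

C15H14F2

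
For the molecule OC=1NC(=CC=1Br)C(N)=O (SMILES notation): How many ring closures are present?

In SMILES, each pair of matching ring-closure digits denotes one ring-closing bond; the number of such bonds equals the number of independent rings.
Ring-closure bonds here: 1.

1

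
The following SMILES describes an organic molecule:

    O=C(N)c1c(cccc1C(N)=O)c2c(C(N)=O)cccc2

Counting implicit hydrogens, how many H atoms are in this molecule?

Walk through each heavy atom and fill implicit hydrogens from standard valence (C 4, N 3, O 2, S 2, halogen 1); for lowercase aromatic atoms, an aromatic c carries 1 H when it has two neighbours and 0 H with three, and aromatic n carries 0 H:
  atom 1: O, bond orders sum to 2 (valence 2) → 0 H
  atom 2: C, bond orders sum to 4 (valence 4) → 0 H
  atom 3: N, bond orders sum to 1 (valence 3) → 2 H
  atom 4: aromatic c, 3 neighbours → 0 H
  atom 5: aromatic c, 3 neighbours → 0 H
  atom 6: aromatic c, 2 neighbours → 1 H
  atom 7: aromatic c, 2 neighbours → 1 H
  atom 8: aromatic c, 2 neighbours → 1 H
  atom 9: aromatic c, 3 neighbours → 0 H
  atom 10: C, bond orders sum to 4 (valence 4) → 0 H
  atom 11: N, bond orders sum to 1 (valence 3) → 2 H
  atom 12: O, bond orders sum to 2 (valence 2) → 0 H
  atom 13: aromatic c, 3 neighbours → 0 H
  atom 14: aromatic c, 3 neighbours → 0 H
  atom 15: C, bond orders sum to 4 (valence 4) → 0 H
  atom 16: N, bond orders sum to 1 (valence 3) → 2 H
  atom 17: O, bond orders sum to 2 (valence 2) → 0 H
  atom 18: aromatic c, 2 neighbours → 1 H
  atom 19: aromatic c, 2 neighbours → 1 H
  atom 20: aromatic c, 2 neighbours → 1 H
  atom 21: aromatic c, 2 neighbours → 1 H
Total hydrogens: 13.

13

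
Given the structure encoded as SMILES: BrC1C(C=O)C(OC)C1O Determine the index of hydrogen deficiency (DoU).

2

Molecular formula: C6H9BrO3.
DoU = (2C + 2 + N − H − X) / 2, where X is the halogen count and O/S are ignored.
    = (2·6 + 2 + 0 − 9 − 1) / 2 = 4 / 2 = 2.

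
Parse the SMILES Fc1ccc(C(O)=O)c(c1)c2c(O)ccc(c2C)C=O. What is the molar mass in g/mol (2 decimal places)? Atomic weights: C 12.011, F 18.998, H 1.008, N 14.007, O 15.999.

274.25 g/mol

First, the molecular formula is C15H11FO4 (counting implicit H from valence).
  C: 15 × 12.011 = 180.165
  F: 1 × 18.998 = 18.998
  H: 11 × 1.008 = 11.088
  O: 4 × 15.999 = 63.996
Sum: 15×12.011 + 1×18.998 + 11×1.008 + 4×15.999 = 274.247 → 274.25 g/mol.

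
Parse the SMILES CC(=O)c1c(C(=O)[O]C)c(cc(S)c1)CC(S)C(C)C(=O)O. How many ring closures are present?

In SMILES, each pair of matching ring-closure digits denotes one ring-closing bond; the number of such bonds equals the number of independent rings.
Ring-closure bonds here: 1.

1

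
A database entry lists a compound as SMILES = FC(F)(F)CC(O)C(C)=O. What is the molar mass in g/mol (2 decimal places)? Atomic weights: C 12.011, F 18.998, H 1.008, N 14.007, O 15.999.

First, the molecular formula is C5H7F3O2 (counting implicit H from valence).
  C: 5 × 12.011 = 60.055
  F: 3 × 18.998 = 56.994
  H: 7 × 1.008 = 7.056
  O: 2 × 15.999 = 31.998
Sum: 5×12.011 + 3×18.998 + 7×1.008 + 2×15.999 = 156.103 → 156.10 g/mol.

156.10 g/mol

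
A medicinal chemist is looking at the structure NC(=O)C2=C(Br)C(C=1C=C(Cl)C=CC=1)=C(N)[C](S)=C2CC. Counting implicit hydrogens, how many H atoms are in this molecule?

Walk through each heavy atom and fill implicit hydrogens from standard valence (C 4, N 3, O 2, S 2, halogen 1):
  atom 1: N, bond orders sum to 1 (valence 3) → 2 H
  atom 2: C, bond orders sum to 4 (valence 4) → 0 H
  atom 3: O, bond orders sum to 2 (valence 2) → 0 H
  atom 4: C, bond orders sum to 4 (valence 4) → 0 H
  atom 5: C, bond orders sum to 4 (valence 4) → 0 H
  atom 6: Br (halogen, monovalent) → 0 H
  atom 7: C, bond orders sum to 4 (valence 4) → 0 H
  atom 8: C, bond orders sum to 4 (valence 4) → 0 H
  atom 9: C, bond orders sum to 3 (valence 4) → 1 H
  atom 10: C, bond orders sum to 4 (valence 4) → 0 H
  atom 11: Cl (halogen, monovalent) → 0 H
  atom 12: C, bond orders sum to 3 (valence 4) → 1 H
  atom 13: C, bond orders sum to 3 (valence 4) → 1 H
  atom 14: C, bond orders sum to 3 (valence 4) → 1 H
  atom 15: C, bond orders sum to 4 (valence 4) → 0 H
  atom 16: N, bond orders sum to 1 (valence 3) → 2 H
  atom 17: C with explicit H count 0
  atom 18: S, bond orders sum to 1 (valence 2) → 1 H
  atom 19: C, bond orders sum to 4 (valence 4) → 0 H
  atom 20: C, bond orders sum to 2 (valence 4) → 2 H
  atom 21: C, bond orders sum to 1 (valence 4) → 3 H
Total hydrogens: 14.

14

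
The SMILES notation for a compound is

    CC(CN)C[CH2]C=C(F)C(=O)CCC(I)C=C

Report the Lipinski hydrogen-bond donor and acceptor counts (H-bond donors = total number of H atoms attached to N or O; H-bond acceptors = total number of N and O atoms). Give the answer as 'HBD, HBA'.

2, 2

Donors: find every N or O and count the H atoms it carries.
  atom 4 (N): bond orders sum to 1 → 2 H
  atom 11 (O): bond orders sum to 2 → 0 H
Lipinski HBD = 2.
Acceptors: N atoms = 1, O atoms = 1 → HBA = 2.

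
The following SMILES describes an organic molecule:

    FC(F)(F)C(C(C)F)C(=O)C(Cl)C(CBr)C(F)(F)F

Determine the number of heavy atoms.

Every atom symbol written in the SMILES (organic subset) is one heavy atom; implicit H are not written.
Heavy atoms by element → Br:1, C:9, Cl:1, F:7, O:1.
Total: 19.

19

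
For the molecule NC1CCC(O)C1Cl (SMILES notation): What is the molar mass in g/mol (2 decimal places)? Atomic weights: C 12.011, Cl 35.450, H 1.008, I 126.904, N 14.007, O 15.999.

First, the molecular formula is C5H10ClNO (counting implicit H from valence).
  C: 5 × 12.011 = 60.055
  Cl: 1 × 35.450 = 35.450
  H: 10 × 1.008 = 10.080
  N: 1 × 14.007 = 14.007
  O: 1 × 15.999 = 15.999
Sum: 5×12.011 + 1×35.450 + 10×1.008 + 1×14.007 + 1×15.999 = 135.591 → 135.59 g/mol.

135.59 g/mol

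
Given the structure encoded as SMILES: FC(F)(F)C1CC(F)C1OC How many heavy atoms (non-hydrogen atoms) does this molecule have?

11

Every atom symbol written in the SMILES (organic subset) is one heavy atom; implicit H are not written.
Heavy atoms by element → C:6, F:4, O:1.
Total: 11.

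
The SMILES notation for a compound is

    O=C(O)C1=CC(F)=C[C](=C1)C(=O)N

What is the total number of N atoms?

1

Scan the SMILES for N atoms (remember two-letter symbols like Cl and Br are single atoms).
Nitrogen count: 1.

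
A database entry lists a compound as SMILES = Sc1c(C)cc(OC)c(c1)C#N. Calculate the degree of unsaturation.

6

Molecular formula: C9H9NOS.
DoU = (2C + 2 + N − H − X) / 2, where X is the halogen count and O/S are ignored.
    = (2·9 + 2 + 1 − 9 − 0) / 2 = 12 / 2 = 6.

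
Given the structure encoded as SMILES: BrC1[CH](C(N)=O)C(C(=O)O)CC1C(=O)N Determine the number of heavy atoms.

15

Every atom symbol written in the SMILES (organic subset) is one heavy atom; implicit H are not written.
Heavy atoms by element → Br:1, C:8, N:2, O:4.
Total: 15.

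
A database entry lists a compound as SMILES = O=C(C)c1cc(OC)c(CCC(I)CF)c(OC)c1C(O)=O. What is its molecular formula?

Walk through each heavy atom and fill implicit hydrogens from standard valence (C 4, N 3, O 2, S 2, halogen 1); for lowercase aromatic atoms, an aromatic c carries 1 H when it has two neighbours and 0 H with three, and aromatic n carries 0 H:
  atom 1: O, bond orders sum to 2 (valence 2) → 0 H
  atom 2: C, bond orders sum to 4 (valence 4) → 0 H
  atom 3: C, bond orders sum to 1 (valence 4) → 3 H
  atom 4: aromatic c, 3 neighbours → 0 H
  atom 5: aromatic c, 2 neighbours → 1 H
  atom 6: aromatic c, 3 neighbours → 0 H
  atom 7: O, bond orders sum to 2 (valence 2) → 0 H
  atom 8: C, bond orders sum to 1 (valence 4) → 3 H
  atom 9: aromatic c, 3 neighbours → 0 H
  atom 10: C, bond orders sum to 2 (valence 4) → 2 H
  atom 11: C, bond orders sum to 2 (valence 4) → 2 H
  atom 12: C, bond orders sum to 3 (valence 4) → 1 H
  atom 13: I (halogen, monovalent) → 0 H
  atom 14: C, bond orders sum to 2 (valence 4) → 2 H
  atom 15: F (halogen, monovalent) → 0 H
  atom 16: aromatic c, 3 neighbours → 0 H
  atom 17: O, bond orders sum to 2 (valence 2) → 0 H
  atom 18: C, bond orders sum to 1 (valence 4) → 3 H
  atom 19: aromatic c, 3 neighbours → 0 H
  atom 20: C, bond orders sum to 4 (valence 4) → 0 H
  atom 21: O, bond orders sum to 1 (valence 2) → 1 H
  atom 22: O, bond orders sum to 2 (valence 2) → 0 H
Totals → C:15, H:18, F:1, I:1, O:5.
In Hill order: C15H18FIO5.

C15H18FIO5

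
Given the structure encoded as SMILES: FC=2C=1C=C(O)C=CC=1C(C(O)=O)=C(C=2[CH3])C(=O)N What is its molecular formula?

Walk through each heavy atom and fill implicit hydrogens from standard valence (C 4, N 3, O 2, S 2, halogen 1):
  atom 1: F (halogen, monovalent) → 0 H
  atom 2: C, bond orders sum to 4 (valence 4) → 0 H
  atom 3: C, bond orders sum to 4 (valence 4) → 0 H
  atom 4: C, bond orders sum to 3 (valence 4) → 1 H
  atom 5: C, bond orders sum to 4 (valence 4) → 0 H
  atom 6: O, bond orders sum to 1 (valence 2) → 1 H
  atom 7: C, bond orders sum to 3 (valence 4) → 1 H
  atom 8: C, bond orders sum to 3 (valence 4) → 1 H
  atom 9: C, bond orders sum to 4 (valence 4) → 0 H
  atom 10: C, bond orders sum to 4 (valence 4) → 0 H
  atom 11: C, bond orders sum to 4 (valence 4) → 0 H
  atom 12: O, bond orders sum to 1 (valence 2) → 1 H
  atom 13: O, bond orders sum to 2 (valence 2) → 0 H
  atom 14: C, bond orders sum to 4 (valence 4) → 0 H
  atom 15: C, bond orders sum to 4 (valence 4) → 0 H
  atom 16: C with explicit H count 3
  atom 17: C, bond orders sum to 4 (valence 4) → 0 H
  atom 18: O, bond orders sum to 2 (valence 2) → 0 H
  atom 19: N, bond orders sum to 1 (valence 3) → 2 H
Totals → C:13, H:10, F:1, N:1, O:4.

C13H10FNO4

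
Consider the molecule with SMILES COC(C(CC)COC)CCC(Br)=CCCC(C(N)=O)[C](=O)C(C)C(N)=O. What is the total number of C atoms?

Count every carbon token in the SMILES (each C, including those in ring-closure positions and inside branches).
Carbon count: 19.

19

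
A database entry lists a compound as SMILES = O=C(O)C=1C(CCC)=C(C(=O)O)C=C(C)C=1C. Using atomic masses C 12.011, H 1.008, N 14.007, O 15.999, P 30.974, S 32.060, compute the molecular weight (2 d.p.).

236.27 g/mol

First, the molecular formula is C13H16O4 (counting implicit H from valence).
  C: 13 × 12.011 = 156.143
  H: 16 × 1.008 = 16.128
  O: 4 × 15.999 = 63.996
Sum: 13×12.011 + 16×1.008 + 4×15.999 = 236.267 → 236.27 g/mol.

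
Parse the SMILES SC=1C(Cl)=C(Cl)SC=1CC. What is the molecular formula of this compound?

Walk through each heavy atom and fill implicit hydrogens from standard valence (C 4, N 3, O 2, S 2, halogen 1):
  atom 1: S, bond orders sum to 1 (valence 2) → 1 H
  atom 2: C, bond orders sum to 4 (valence 4) → 0 H
  atom 3: C, bond orders sum to 4 (valence 4) → 0 H
  atom 4: Cl (halogen, monovalent) → 0 H
  atom 5: C, bond orders sum to 4 (valence 4) → 0 H
  atom 6: Cl (halogen, monovalent) → 0 H
  atom 7: S, bond orders sum to 2 (valence 2) → 0 H
  atom 8: C, bond orders sum to 4 (valence 4) → 0 H
  atom 9: C, bond orders sum to 2 (valence 4) → 2 H
  atom 10: C, bond orders sum to 1 (valence 4) → 3 H
Totals → C:6, H:6, Cl:2, S:2.

C6H6Cl2S2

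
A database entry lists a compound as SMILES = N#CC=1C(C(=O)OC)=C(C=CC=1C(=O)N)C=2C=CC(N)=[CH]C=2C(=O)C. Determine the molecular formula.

C18H15N3O4

Walk through each heavy atom and fill implicit hydrogens from standard valence (C 4, N 3, O 2, S 2, halogen 1):
  atom 1: N, bond orders sum to 3 (valence 3) → 0 H
  atom 2: C, bond orders sum to 4 (valence 4) → 0 H
  atom 3: C, bond orders sum to 4 (valence 4) → 0 H
  atom 4: C, bond orders sum to 4 (valence 4) → 0 H
  atom 5: C, bond orders sum to 4 (valence 4) → 0 H
  atom 6: O, bond orders sum to 2 (valence 2) → 0 H
  atom 7: O, bond orders sum to 2 (valence 2) → 0 H
  atom 8: C, bond orders sum to 1 (valence 4) → 3 H
  atom 9: C, bond orders sum to 4 (valence 4) → 0 H
  atom 10: C, bond orders sum to 3 (valence 4) → 1 H
  atom 11: C, bond orders sum to 3 (valence 4) → 1 H
  atom 12: C, bond orders sum to 4 (valence 4) → 0 H
  atom 13: C, bond orders sum to 4 (valence 4) → 0 H
  atom 14: O, bond orders sum to 2 (valence 2) → 0 H
  atom 15: N, bond orders sum to 1 (valence 3) → 2 H
  atom 16: C, bond orders sum to 4 (valence 4) → 0 H
  atom 17: C, bond orders sum to 3 (valence 4) → 1 H
  atom 18: C, bond orders sum to 3 (valence 4) → 1 H
  atom 19: C, bond orders sum to 4 (valence 4) → 0 H
  atom 20: N, bond orders sum to 1 (valence 3) → 2 H
  atom 21: C with explicit H count 1
  atom 22: C, bond orders sum to 4 (valence 4) → 0 H
  atom 23: C, bond orders sum to 4 (valence 4) → 0 H
  atom 24: O, bond orders sum to 2 (valence 2) → 0 H
  atom 25: C, bond orders sum to 1 (valence 4) → 3 H
Totals → C:18, H:15, N:3, O:4.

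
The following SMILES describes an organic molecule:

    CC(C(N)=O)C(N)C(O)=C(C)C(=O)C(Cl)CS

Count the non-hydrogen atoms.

17

Every atom symbol written in the SMILES (organic subset) is one heavy atom; implicit H are not written.
Heavy atoms by element → C:10, Cl:1, N:2, O:3, S:1.
Total: 17.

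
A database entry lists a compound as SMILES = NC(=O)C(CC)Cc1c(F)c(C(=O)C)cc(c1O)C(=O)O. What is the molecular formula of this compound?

C14H16FNO5

Walk through each heavy atom and fill implicit hydrogens from standard valence (C 4, N 3, O 2, S 2, halogen 1); for lowercase aromatic atoms, an aromatic c carries 1 H when it has two neighbours and 0 H with three, and aromatic n carries 0 H:
  atom 1: N, bond orders sum to 1 (valence 3) → 2 H
  atom 2: C, bond orders sum to 4 (valence 4) → 0 H
  atom 3: O, bond orders sum to 2 (valence 2) → 0 H
  atom 4: C, bond orders sum to 3 (valence 4) → 1 H
  atom 5: C, bond orders sum to 2 (valence 4) → 2 H
  atom 6: C, bond orders sum to 1 (valence 4) → 3 H
  atom 7: C, bond orders sum to 2 (valence 4) → 2 H
  atom 8: aromatic c, 3 neighbours → 0 H
  atom 9: aromatic c, 3 neighbours → 0 H
  atom 10: F (halogen, monovalent) → 0 H
  atom 11: aromatic c, 3 neighbours → 0 H
  atom 12: C, bond orders sum to 4 (valence 4) → 0 H
  atom 13: O, bond orders sum to 2 (valence 2) → 0 H
  atom 14: C, bond orders sum to 1 (valence 4) → 3 H
  atom 15: aromatic c, 2 neighbours → 1 H
  atom 16: aromatic c, 3 neighbours → 0 H
  atom 17: aromatic c, 3 neighbours → 0 H
  atom 18: O, bond orders sum to 1 (valence 2) → 1 H
  atom 19: C, bond orders sum to 4 (valence 4) → 0 H
  atom 20: O, bond orders sum to 2 (valence 2) → 0 H
  atom 21: O, bond orders sum to 1 (valence 2) → 1 H
Totals → C:14, H:16, F:1, N:1, O:5.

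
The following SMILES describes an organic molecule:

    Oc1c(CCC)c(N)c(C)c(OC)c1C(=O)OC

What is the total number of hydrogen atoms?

19

Walk through each heavy atom and fill implicit hydrogens from standard valence (C 4, N 3, O 2, S 2, halogen 1); for lowercase aromatic atoms, an aromatic c carries 1 H when it has two neighbours and 0 H with three, and aromatic n carries 0 H:
  atom 1: O, bond orders sum to 1 (valence 2) → 1 H
  atom 2: aromatic c, 3 neighbours → 0 H
  atom 3: aromatic c, 3 neighbours → 0 H
  atom 4: C, bond orders sum to 2 (valence 4) → 2 H
  atom 5: C, bond orders sum to 2 (valence 4) → 2 H
  atom 6: C, bond orders sum to 1 (valence 4) → 3 H
  atom 7: aromatic c, 3 neighbours → 0 H
  atom 8: N, bond orders sum to 1 (valence 3) → 2 H
  atom 9: aromatic c, 3 neighbours → 0 H
  atom 10: C, bond orders sum to 1 (valence 4) → 3 H
  atom 11: aromatic c, 3 neighbours → 0 H
  atom 12: O, bond orders sum to 2 (valence 2) → 0 H
  atom 13: C, bond orders sum to 1 (valence 4) → 3 H
  atom 14: aromatic c, 3 neighbours → 0 H
  atom 15: C, bond orders sum to 4 (valence 4) → 0 H
  atom 16: O, bond orders sum to 2 (valence 2) → 0 H
  atom 17: O, bond orders sum to 2 (valence 2) → 0 H
  atom 18: C, bond orders sum to 1 (valence 4) → 3 H
Total hydrogens: 19.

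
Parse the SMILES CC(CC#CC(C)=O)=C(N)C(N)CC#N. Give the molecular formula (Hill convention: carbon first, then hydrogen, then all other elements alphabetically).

C11H15N3O

Walk through each heavy atom and fill implicit hydrogens from standard valence (C 4, N 3, O 2, S 2, halogen 1):
  atom 1: C, bond orders sum to 1 (valence 4) → 3 H
  atom 2: C, bond orders sum to 4 (valence 4) → 0 H
  atom 3: C, bond orders sum to 2 (valence 4) → 2 H
  atom 4: C, bond orders sum to 4 (valence 4) → 0 H
  atom 5: C, bond orders sum to 4 (valence 4) → 0 H
  atom 6: C, bond orders sum to 4 (valence 4) → 0 H
  atom 7: C, bond orders sum to 1 (valence 4) → 3 H
  atom 8: O, bond orders sum to 2 (valence 2) → 0 H
  atom 9: C, bond orders sum to 4 (valence 4) → 0 H
  atom 10: N, bond orders sum to 1 (valence 3) → 2 H
  atom 11: C, bond orders sum to 3 (valence 4) → 1 H
  atom 12: N, bond orders sum to 1 (valence 3) → 2 H
  atom 13: C, bond orders sum to 2 (valence 4) → 2 H
  atom 14: C, bond orders sum to 4 (valence 4) → 0 H
  atom 15: N, bond orders sum to 3 (valence 3) → 0 H
Totals → C:11, H:15, N:3, O:1.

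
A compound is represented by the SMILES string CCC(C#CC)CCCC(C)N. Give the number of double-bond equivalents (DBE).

Degree of unsaturation = (number of rings) + (number of π bonds).
Ring closures in the SMILES: 0.
π bonds: 1 triple bond (each 2 DoU) → 2 DoU from unsaturation.
Total DoU = 0 + 2 = 2.

2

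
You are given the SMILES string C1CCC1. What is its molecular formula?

Walk through each heavy atom and fill implicit hydrogens from standard valence (C 4, N 3, O 2, S 2, halogen 1):
  atom 1: C, bond orders sum to 2 (valence 4) → 2 H
  atom 2: C, bond orders sum to 2 (valence 4) → 2 H
  atom 3: C, bond orders sum to 2 (valence 4) → 2 H
  atom 4: C, bond orders sum to 2 (valence 4) → 2 H
Totals → C:4, H:8.

C4H8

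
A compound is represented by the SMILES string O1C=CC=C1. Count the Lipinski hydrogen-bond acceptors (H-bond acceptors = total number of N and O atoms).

N atoms: 0; O atoms: 1.
Lipinski HBA = 0 + 1 = 1.

1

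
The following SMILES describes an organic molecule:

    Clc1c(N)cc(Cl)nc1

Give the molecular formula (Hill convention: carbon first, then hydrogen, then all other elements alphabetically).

C5H4Cl2N2

Walk through each heavy atom and fill implicit hydrogens from standard valence (C 4, N 3, O 2, S 2, halogen 1); for lowercase aromatic atoms, an aromatic c carries 1 H when it has two neighbours and 0 H with three, and aromatic n carries 0 H:
  atom 1: Cl (halogen, monovalent) → 0 H
  atom 2: aromatic c, 3 neighbours → 0 H
  atom 3: aromatic c, 3 neighbours → 0 H
  atom 4: N, bond orders sum to 1 (valence 3) → 2 H
  atom 5: aromatic c, 2 neighbours → 1 H
  atom 6: aromatic c, 3 neighbours → 0 H
  atom 7: Cl (halogen, monovalent) → 0 H
  atom 8: aromatic n, 2 neighbours → 0 H
  atom 9: aromatic c, 2 neighbours → 1 H
Totals → C:5, H:4, Cl:2, N:2.
In Hill order: C5H4Cl2N2.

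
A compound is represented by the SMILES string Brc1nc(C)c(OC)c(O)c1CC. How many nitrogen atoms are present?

1

Scan the SMILES for N atoms (remember two-letter symbols like Cl and Br are single atoms).
Nitrogen count: 1.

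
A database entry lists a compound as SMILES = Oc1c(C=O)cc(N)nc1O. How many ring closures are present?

1

In SMILES, each pair of matching ring-closure digits denotes one ring-closing bond; the number of such bonds equals the number of independent rings.
Ring-closure bonds here: 1.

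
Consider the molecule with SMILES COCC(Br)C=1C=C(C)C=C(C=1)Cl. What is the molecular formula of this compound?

C10H12BrClO

Walk through each heavy atom and fill implicit hydrogens from standard valence (C 4, N 3, O 2, S 2, halogen 1):
  atom 1: C, bond orders sum to 1 (valence 4) → 3 H
  atom 2: O, bond orders sum to 2 (valence 2) → 0 H
  atom 3: C, bond orders sum to 2 (valence 4) → 2 H
  atom 4: C, bond orders sum to 3 (valence 4) → 1 H
  atom 5: Br (halogen, monovalent) → 0 H
  atom 6: C, bond orders sum to 4 (valence 4) → 0 H
  atom 7: C, bond orders sum to 3 (valence 4) → 1 H
  atom 8: C, bond orders sum to 4 (valence 4) → 0 H
  atom 9: C, bond orders sum to 1 (valence 4) → 3 H
  atom 10: C, bond orders sum to 3 (valence 4) → 1 H
  atom 11: C, bond orders sum to 4 (valence 4) → 0 H
  atom 12: C, bond orders sum to 3 (valence 4) → 1 H
  atom 13: Cl (halogen, monovalent) → 0 H
Totals → C:10, H:12, Br:1, Cl:1, O:1.
In Hill order: C10H12BrClO.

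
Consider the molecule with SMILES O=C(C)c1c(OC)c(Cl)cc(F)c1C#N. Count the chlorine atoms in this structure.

1

Scan the SMILES for Cl atoms (remember two-letter symbols like Cl and Br are single atoms).
Chlorine count: 1.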